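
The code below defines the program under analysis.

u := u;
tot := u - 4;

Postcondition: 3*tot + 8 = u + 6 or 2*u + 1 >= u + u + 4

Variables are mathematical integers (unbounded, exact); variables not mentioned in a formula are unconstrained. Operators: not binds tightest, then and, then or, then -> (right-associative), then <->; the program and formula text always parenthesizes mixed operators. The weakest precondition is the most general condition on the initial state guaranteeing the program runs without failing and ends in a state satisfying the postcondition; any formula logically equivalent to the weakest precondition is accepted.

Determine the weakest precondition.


Working backward. After the program, the postcondition 3*tot + 8 = u + 6 or 2*u + 1 >= u + u + 4 must hold; in canonical form it is 3*tot = u - 2.
Before tot := u - 4: 2*u = 10
Before u := u: 2*u = 10
Answer: WP = 2*u = 10


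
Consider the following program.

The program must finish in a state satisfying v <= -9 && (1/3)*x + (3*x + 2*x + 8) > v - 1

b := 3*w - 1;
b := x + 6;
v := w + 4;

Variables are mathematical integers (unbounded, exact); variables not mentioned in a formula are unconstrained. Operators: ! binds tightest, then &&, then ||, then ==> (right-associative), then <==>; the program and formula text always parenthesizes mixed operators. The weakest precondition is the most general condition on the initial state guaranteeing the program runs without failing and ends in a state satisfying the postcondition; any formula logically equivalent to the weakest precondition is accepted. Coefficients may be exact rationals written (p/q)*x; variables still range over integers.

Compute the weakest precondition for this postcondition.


Working backward. After the program, the postcondition v <= -9 && (1/3)*x + (3*x + 2*x + 8) > v - 1 must hold; in canonical form it is v <= -9 && (16/3)*x > v - 9.
Before v := w + 4: w <= -13 && (16/3)*x > w - 5
Before b := x + 6: w <= -13 && (16/3)*x > w - 5
Before b := 3*w - 1: w <= -13 && (16/3)*x > w - 5
Answer: WP = w <= -13 && (16/3)*x > w - 5


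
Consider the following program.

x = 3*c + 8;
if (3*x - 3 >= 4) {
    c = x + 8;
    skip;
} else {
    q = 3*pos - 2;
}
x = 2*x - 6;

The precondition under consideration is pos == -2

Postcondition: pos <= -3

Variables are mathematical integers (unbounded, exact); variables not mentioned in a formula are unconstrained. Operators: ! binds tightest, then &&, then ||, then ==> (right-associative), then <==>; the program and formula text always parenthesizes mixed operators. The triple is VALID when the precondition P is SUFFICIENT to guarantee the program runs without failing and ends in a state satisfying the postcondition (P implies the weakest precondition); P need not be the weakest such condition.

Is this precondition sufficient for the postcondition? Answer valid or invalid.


Working backward. After the program, pos <= -3 must hold.
Before x := 2*x - 6: pos <= -3
Then branch requires pos <= -3; else branch requires pos <= -3.
Before the if: (3*x >= 7 ==> pos <= -3) && ((!(3*x >= 7)) ==> pos <= -3)
Before x := 3*c + 8: (9*c >= -17 ==> pos <= -3) && ((!(9*c >= -17)) ==> pos <= -3)
The weakest precondition is (9*c >= -17 ==> pos <= -3) && ((!(9*c >= -17)) ==> pos <= -3).
Check whether pos == -2 implies it.
Countermodel: at the initial state c = 0, pos = -2, the precondition holds but the weakest precondition fails.
Answer: invalid


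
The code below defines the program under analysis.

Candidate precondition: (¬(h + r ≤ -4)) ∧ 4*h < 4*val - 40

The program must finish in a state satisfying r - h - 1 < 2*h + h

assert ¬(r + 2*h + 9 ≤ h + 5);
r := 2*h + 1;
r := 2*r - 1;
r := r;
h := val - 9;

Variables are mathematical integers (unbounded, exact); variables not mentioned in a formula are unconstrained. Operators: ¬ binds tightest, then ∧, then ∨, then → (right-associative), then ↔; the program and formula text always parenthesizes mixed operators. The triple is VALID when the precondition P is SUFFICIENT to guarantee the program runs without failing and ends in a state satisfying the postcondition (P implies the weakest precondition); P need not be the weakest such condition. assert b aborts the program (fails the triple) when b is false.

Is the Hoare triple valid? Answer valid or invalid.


Working backward. After the program, the postcondition r - h - 1 < 2*h + h must hold; in canonical form it is r < 4*h + 1.
Before h := val - 9: r < 4*val - 35
Before r := r: r < 4*val - 35
Before r := 2*r - 1: 2*r < 4*val - 34
Before r := 2*h + 1: 4*h < 4*val - 36
Before assert ¬(r + 2*h + 9 ≤ h + 5): (¬(h + r ≤ -4)) ∧ 4*h < 4*val - 36
The weakest precondition is (¬(h + r ≤ -4)) ∧ 4*h < 4*val - 36.
Check whether (¬(h + r ≤ -4)) ∧ 4*h < 4*val - 40 implies it.
Every state satisfying the precondition satisfies the weakest precondition: the implication holds.
Answer: valid


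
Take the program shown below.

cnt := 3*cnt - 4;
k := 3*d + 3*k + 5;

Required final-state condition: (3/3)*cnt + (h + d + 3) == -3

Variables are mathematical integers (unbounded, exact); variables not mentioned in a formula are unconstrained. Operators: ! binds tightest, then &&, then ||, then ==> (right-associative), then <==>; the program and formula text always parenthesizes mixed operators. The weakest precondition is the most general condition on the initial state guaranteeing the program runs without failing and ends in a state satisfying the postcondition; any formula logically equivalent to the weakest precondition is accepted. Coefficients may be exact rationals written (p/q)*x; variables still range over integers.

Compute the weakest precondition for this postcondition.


Working backward. After the program, the postcondition (3/3)*cnt + (h + d + 3) == -3 must hold; in canonical form it is cnt + d + h == -6.
Before k := 3*d + 3*k + 5: cnt + d + h == -6
Before cnt := 3*cnt - 4: 3*cnt + d + h == -2
Answer: WP = 3*cnt + d + h == -2


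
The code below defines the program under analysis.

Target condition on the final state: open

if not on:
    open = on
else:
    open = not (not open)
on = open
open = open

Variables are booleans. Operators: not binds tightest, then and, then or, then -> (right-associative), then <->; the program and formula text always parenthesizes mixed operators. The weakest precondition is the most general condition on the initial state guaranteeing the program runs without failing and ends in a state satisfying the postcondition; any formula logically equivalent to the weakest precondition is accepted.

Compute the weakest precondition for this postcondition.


Working backward. After the program, open must hold.
Before open := open: open
Before on := open: open
Then branch requires on; else branch requires open.
Before the if: ((not on) -> on) and (on -> open)
Answer: WP = ((not on) -> on) and (on -> open)


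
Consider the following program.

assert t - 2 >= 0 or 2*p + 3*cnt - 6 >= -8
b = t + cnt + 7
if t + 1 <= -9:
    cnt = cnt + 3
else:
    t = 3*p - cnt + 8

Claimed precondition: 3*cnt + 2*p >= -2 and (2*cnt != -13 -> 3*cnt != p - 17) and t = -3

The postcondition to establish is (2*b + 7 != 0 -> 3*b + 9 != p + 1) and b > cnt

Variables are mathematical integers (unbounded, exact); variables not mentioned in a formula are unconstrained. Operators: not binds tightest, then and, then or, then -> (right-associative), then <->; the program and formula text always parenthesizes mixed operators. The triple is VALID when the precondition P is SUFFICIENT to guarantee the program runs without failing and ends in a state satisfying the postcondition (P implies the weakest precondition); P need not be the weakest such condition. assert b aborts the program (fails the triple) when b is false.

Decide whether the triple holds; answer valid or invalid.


Working backward. After the program, the postcondition (2*b + 7 != 0 -> 3*b + 9 != p + 1) and b > cnt must hold; in canonical form it is (2*b != -7 -> 3*b != p - 8) and b > cnt.
Then branch requires (2*b != -7 -> 3*b != p - 8) and b > cnt + 3; else branch requires (2*b != -7 -> 3*b != p - 8) and b > cnt.
Before the if: (t <= -10 -> ((2*b != -7 -> 3*b != p - 8) and b > cnt + 3)) and ((not (t <= -10)) -> ((2*b != -7 -> 3*b != p - 8) and b > cnt))
Before b := t + cnt + 7: (t <= -10 -> ((2*cnt + 2*t != -21 -> 3*cnt + 3*t != p - 29) and t > -4)) and ((not (t <= -10)) -> ((2*cnt + 2*t != -21 -> 3*cnt + 3*t != p - 29) and t > -7))
Before assert t - 2 >= 0 or 2*p + 3*cnt - 6 >= -8: (t >= 2 or 3*cnt + 2*p >= -2) and (t <= -10 -> ((2*cnt + 2*t != -21 -> 3*cnt + 3*t != p - 29) and t > -4)) and ((not (t <= -10)) -> ((2*cnt + 2*t != -21 -> 3*cnt + 3*t != p - 29) and t > -7))
The weakest precondition is (t >= 2 or 3*cnt + 2*p >= -2) and (t <= -10 -> ((2*cnt + 2*t != -21 -> 3*cnt + 3*t != p - 29) and t > -4)) and ((not (t <= -10)) -> ((2*cnt + 2*t != -21 -> 3*cnt + 3*t != p - 29) and t > -7)).
Check whether 3*cnt + 2*p >= -2 and (2*cnt != -13 -> 3*cnt != p - 17) and t = -3 implies it.
Countermodel: at the initial state cnt = -4, p = 8, t = -3, the precondition holds but the weakest precondition fails.
Answer: invalid


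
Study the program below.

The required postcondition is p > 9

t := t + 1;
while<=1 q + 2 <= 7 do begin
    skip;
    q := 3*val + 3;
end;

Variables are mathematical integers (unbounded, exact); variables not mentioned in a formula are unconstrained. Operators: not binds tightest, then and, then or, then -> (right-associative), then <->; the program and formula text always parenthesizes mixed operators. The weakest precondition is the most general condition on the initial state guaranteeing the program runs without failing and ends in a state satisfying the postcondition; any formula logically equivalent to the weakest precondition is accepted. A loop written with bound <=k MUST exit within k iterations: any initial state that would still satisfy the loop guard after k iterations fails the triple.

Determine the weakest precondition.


Working backward. After the program, p > 9 must hold.
Before the loop (bound <=1), unroll the exhaustion recursion (WP_0 = exit-now case; WP_j = one more guarded iteration, up to j = 1):
  WP_0: (not (q <= 5)) and p > 9
  WP_1: (q <= 5 -> ((not (3*val <= 2)) and p > 9)) and ((not (q <= 5)) -> p > 9)
So before the loop: (q <= 5 -> ((not (3*val <= 2)) and p > 9)) and ((not (q <= 5)) -> p > 9)
Before t := t + 1: (q <= 5 -> ((not (3*val <= 2)) and p > 9)) and ((not (q <= 5)) -> p > 9)
Answer: WP = (q <= 5 -> ((not (3*val <= 2)) and p > 9)) and ((not (q <= 5)) -> p > 9)


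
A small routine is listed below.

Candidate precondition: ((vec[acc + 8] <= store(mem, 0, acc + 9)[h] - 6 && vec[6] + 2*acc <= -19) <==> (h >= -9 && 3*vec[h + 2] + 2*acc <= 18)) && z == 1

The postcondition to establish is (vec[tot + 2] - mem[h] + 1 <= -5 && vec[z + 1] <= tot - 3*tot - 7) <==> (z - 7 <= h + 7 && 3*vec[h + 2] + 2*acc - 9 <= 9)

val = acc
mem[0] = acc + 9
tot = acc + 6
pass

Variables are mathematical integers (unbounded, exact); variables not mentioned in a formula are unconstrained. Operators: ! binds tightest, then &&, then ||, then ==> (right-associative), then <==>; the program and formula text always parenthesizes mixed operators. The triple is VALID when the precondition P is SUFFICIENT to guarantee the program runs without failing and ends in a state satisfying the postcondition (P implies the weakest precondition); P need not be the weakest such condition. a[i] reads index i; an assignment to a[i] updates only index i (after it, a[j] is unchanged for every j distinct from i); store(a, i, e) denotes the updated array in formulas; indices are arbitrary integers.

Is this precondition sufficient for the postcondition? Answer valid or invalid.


Working backward. After the program, the postcondition (vec[tot + 2] - mem[h] + 1 <= -5 && vec[z + 1] <= tot - 3*tot - 7) <==> (z - 7 <= h + 7 && 3*vec[h + 2] + 2*acc - 9 <= 9) must hold; in canonical form it is (vec[tot + 2] <= mem[h] - 6 && vec[z + 1] + 2*tot <= -7) <==> (z <= h + 14 && 3*vec[h + 2] + 2*acc <= 18).
Before skip: (vec[tot + 2] <= mem[h] - 6 && vec[z + 1] + 2*tot <= -7) <==> (z <= h + 14 && 3*vec[h + 2] + 2*acc <= 18)
Before tot := acc + 6: (vec[acc + 8] <= mem[h] - 6 && vec[z + 1] + 2*acc <= -19) <==> (z <= h + 14 && 3*vec[h + 2] + 2*acc <= 18)
Before mem[0] := acc + 9: (vec[acc + 8] <= store(mem, 0, acc + 9)[h] - 6 && vec[z + 1] + 2*acc <= -19) <==> (z <= h + 14 && 3*vec[h + 2] + 2*acc <= 18)
Before val := acc: (vec[acc + 8] <= store(mem, 0, acc + 9)[h] - 6 && vec[z + 1] + 2*acc <= -19) <==> (z <= h + 14 && 3*vec[h + 2] + 2*acc <= 18)
The weakest precondition is (vec[acc + 8] <= store(mem, 0, acc + 9)[h] - 6 && vec[z + 1] + 2*acc <= -19) <==> (z <= h + 14 && 3*vec[h + 2] + 2*acc <= 18).
Check whether ((vec[acc + 8] <= store(mem, 0, acc + 9)[h] - 6 && vec[6] + 2*acc <= -19) <==> (h >= -9 && 3*vec[h + 2] + 2*acc <= 18)) && z == 1 implies it.
Countermodel: at the initial state acc = 0, h = 1, mem = {[0] = 4, [1] = 30152, [2] = 4, [3] = 4, [6] = 4, [8] = 4, elsewhere 4}, vec = {[0] = 5, [1] = 5, [2] = 27727, [3] = -11794, [6] = -19, [8] = 30146, elsewhere 5}, z = 1, the precondition holds but the weakest precondition fails.
Answer: invalid


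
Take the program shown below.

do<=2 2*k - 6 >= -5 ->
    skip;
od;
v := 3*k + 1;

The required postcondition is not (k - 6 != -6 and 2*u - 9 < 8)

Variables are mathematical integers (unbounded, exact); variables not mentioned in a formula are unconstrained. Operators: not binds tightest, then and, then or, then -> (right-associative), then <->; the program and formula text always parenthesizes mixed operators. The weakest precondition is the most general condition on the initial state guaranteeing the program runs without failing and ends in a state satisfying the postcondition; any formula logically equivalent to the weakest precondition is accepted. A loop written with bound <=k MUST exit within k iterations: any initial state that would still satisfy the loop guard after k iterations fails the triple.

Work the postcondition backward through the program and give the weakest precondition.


Working backward. After the program, the postcondition not (k - 6 != -6 and 2*u - 9 < 8) must hold; in canonical form it is not (k != 0 and 2*u < 17).
Before v := 3*k + 1: not (k != 0 and 2*u < 17)
Before the loop (bound <=2), unroll the exhaustion recursion (WP_0 = exit-now case; WP_j = one more guarded iteration, up to j = 2):
  WP_0: (not (2*k >= 1)) and (not (k != 0 and 2*u < 17))
  WP_1: (2*k >= 1 -> ((not (2*k >= 1)) and (not (k != 0 and 2*u < 17)))) and ((not (2*k >= 1)) -> (not (k != 0 and 2*u < 17)))
  WP_2: (2*k >= 1 -> ((2*k >= 1 -> ((not (2*k >= 1)) and (not (k != 0 and 2*u < 17)))) and ((not (2*k >= 1)) -> (not (k != 0 and 2*u < 17))))) and ((not (2*k >= 1)) -> (not (k != 0 and 2*u < 17)))
So before the loop: (2*k >= 1 -> ((2*k >= 1 -> ((not (2*k >= 1)) and (not (k != 0 and 2*u < 17)))) and ((not (2*k >= 1)) -> (not (k != 0 and 2*u < 17))))) and ((not (2*k >= 1)) -> (not (k != 0 and 2*u < 17)))
Answer: WP = (2*k >= 1 -> ((2*k >= 1 -> ((not (2*k >= 1)) and (not (k != 0 and 2*u < 17)))) and ((not (2*k >= 1)) -> (not (k != 0 and 2*u < 17))))) and ((not (2*k >= 1)) -> (not (k != 0 and 2*u < 17)))


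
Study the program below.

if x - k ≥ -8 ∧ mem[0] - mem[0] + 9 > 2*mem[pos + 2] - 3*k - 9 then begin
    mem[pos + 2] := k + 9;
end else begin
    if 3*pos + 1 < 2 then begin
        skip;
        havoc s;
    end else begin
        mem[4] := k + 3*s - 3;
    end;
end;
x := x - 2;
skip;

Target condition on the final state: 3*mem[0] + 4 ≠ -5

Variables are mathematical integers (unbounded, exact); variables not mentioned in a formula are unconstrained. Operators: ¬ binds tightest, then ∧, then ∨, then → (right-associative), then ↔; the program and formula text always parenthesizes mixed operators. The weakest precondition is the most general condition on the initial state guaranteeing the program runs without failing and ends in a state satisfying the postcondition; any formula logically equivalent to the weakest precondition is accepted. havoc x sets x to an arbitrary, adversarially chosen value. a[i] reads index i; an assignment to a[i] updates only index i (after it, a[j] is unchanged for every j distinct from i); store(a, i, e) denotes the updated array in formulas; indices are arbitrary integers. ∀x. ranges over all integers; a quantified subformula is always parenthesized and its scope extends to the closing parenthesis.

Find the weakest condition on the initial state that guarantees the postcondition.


Working backward. After the program, the postcondition 3*mem[0] + 4 ≠ -5 must hold; in canonical form it is 3*mem[0] ≠ -9.
Before skip: 3*mem[0] ≠ -9
Before x := x - 2: 3*mem[0] ≠ -9
Then branch requires 3*store(mem, pos + 2, k + 9)[0] ≠ -9; else branch requires (3*pos < 1 → 3*mem[0] ≠ -9) ∧ ((¬(3*pos < 1)) → 3*mem[0] ≠ -9).
Before the if: ((x ≥ k - 8 ∧ 3*k > 2*mem[pos + 2] - 18) → 3*store(mem, pos + 2, k + 9)[0] ≠ -9) ∧ ((¬(x ≥ k - 8 ∧ 3*k > 2*mem[pos + 2] - 18)) → ((3*pos < 1 → 3*mem[0] ≠ -9) ∧ ((¬(3*pos < 1)) → 3*mem[0] ≠ -9)))
Answer: WP = ((x ≥ k - 8 ∧ 3*k > 2*mem[pos + 2] - 18) → 3*store(mem, pos + 2, k + 9)[0] ≠ -9) ∧ ((¬(x ≥ k - 8 ∧ 3*k > 2*mem[pos + 2] - 18)) → ((3*pos < 1 → 3*mem[0] ≠ -9) ∧ ((¬(3*pos < 1)) → 3*mem[0] ≠ -9)))


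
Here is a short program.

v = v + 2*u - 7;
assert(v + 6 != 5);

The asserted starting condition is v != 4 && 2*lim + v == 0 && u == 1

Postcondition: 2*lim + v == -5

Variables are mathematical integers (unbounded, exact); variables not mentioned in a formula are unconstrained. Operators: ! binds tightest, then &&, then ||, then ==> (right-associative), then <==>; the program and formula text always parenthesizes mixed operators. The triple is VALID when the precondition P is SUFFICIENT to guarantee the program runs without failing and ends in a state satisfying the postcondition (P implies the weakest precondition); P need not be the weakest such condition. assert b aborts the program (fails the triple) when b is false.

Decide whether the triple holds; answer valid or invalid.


Working backward. After the program, 2*lim + v == -5 must hold.
Before assert v + 6 != 5: v != -1 && 2*lim + v == -5
Before v := v + 2*u - 7: 2*u + v != 6 && 2*lim + 2*u + v == 2
The weakest precondition is 2*u + v != 6 && 2*lim + 2*u + v == 2.
Check whether v != 4 && 2*lim + v == 0 && u == 1 implies it.
Every state satisfying the precondition satisfies the weakest precondition: the implication holds.
Answer: valid


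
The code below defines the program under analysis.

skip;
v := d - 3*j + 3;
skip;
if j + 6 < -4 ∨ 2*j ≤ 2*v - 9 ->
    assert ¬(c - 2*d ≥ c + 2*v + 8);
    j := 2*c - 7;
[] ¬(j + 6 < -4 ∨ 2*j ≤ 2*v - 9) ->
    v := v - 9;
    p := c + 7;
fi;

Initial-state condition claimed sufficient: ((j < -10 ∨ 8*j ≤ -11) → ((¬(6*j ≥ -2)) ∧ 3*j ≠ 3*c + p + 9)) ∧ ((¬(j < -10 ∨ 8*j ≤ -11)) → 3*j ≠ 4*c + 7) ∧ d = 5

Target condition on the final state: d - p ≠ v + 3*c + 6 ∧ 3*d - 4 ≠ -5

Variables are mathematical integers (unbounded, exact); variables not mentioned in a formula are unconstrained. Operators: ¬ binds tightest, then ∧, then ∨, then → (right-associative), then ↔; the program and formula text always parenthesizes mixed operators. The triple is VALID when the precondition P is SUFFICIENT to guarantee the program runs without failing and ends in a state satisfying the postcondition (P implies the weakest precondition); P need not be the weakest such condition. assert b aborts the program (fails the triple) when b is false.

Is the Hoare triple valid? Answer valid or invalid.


Working backward. After the program, the postcondition d - p ≠ v + 3*c + 6 ∧ 3*d - 4 ≠ -5 must hold; in canonical form it is d ≠ 3*c + p + v + 6 ∧ 3*d ≠ -1.
Then branch requires (¬(2*d + 2*v ≤ -8)) ∧ d ≠ 3*c + p + v + 6 ∧ 3*d ≠ -1; else branch requires d ≠ 4*c + v + 4 ∧ 3*d ≠ -1.
Before the if: ((j < -10 ∨ 2*j ≤ 2*v - 9) → ((¬(2*d + 2*v ≤ -8)) ∧ d ≠ 3*c + p + v + 6 ∧ 3*d ≠ -1)) ∧ ((¬(j < -10 ∨ 2*j ≤ 2*v - 9)) → (d ≠ 4*c + v + 4 ∧ 3*d ≠ -1))
Before skip: ((j < -10 ∨ 2*j ≤ 2*v - 9) → ((¬(2*d + 2*v ≤ -8)) ∧ d ≠ 3*c + p + v + 6 ∧ 3*d ≠ -1)) ∧ ((¬(j < -10 ∨ 2*j ≤ 2*v - 9)) → (d ≠ 4*c + v + 4 ∧ 3*d ≠ -1))
Before v := d - 3*j + 3: ((j < -10 ∨ 8*j ≤ 2*d - 3) → ((¬(4*d ≤ 6*j - 14)) ∧ 3*j ≠ 3*c + p + 9 ∧ 3*d ≠ -1)) ∧ ((¬(j < -10 ∨ 8*j ≤ 2*d - 3)) → (3*j ≠ 4*c + 7 ∧ 3*d ≠ -1))
Before skip: ((j < -10 ∨ 8*j ≤ 2*d - 3) → ((¬(4*d ≤ 6*j - 14)) ∧ 3*j ≠ 3*c + p + 9 ∧ 3*d ≠ -1)) ∧ ((¬(j < -10 ∨ 8*j ≤ 2*d - 3)) → (3*j ≠ 4*c + 7 ∧ 3*d ≠ -1))
The weakest precondition is ((j < -10 ∨ 8*j ≤ 2*d - 3) → ((¬(4*d ≤ 6*j - 14)) ∧ 3*j ≠ 3*c + p + 9 ∧ 3*d ≠ -1)) ∧ ((¬(j < -10 ∨ 8*j ≤ 2*d - 3)) → (3*j ≠ 4*c + 7 ∧ 3*d ≠ -1)).
Check whether ((j < -10 ∨ 8*j ≤ -11) → ((¬(6*j ≥ -2)) ∧ 3*j ≠ 3*c + p + 9)) ∧ ((¬(j < -10 ∨ 8*j ≤ -11)) → 3*j ≠ 4*c + 7) ∧ d = 5 implies it.
Countermodel: at the initial state c = 0, d = 5, j = -1, p = -12, the precondition holds but the weakest precondition fails.
Answer: invalid


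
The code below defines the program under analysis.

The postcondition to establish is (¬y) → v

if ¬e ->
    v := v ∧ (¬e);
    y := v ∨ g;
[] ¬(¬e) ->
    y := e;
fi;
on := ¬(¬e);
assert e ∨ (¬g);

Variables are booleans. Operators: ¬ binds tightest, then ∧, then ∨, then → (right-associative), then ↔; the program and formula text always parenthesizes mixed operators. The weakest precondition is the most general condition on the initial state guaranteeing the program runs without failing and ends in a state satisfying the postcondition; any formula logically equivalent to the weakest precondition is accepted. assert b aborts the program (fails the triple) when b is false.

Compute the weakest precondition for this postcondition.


Working backward. After the program, (¬y) → v must hold.
Before assert e ∨ (¬g): (e ∨ (¬g)) ∧ ((¬y) → v)
Before on := ¬(¬e): (e ∨ (¬g)) ∧ ((¬y) → v)
Then branch requires (e ∨ (¬g)) ∧ ((¬((v ∧ (¬e)) ∨ g)) → (v ∧ (¬e))); else branch requires (e ∨ (¬g)) ∧ ((¬e) → v).
Before the if: ((¬e) → ((e ∨ (¬g)) ∧ ((¬((v ∧ (¬e)) ∨ g)) → (v ∧ (¬e))))) ∧ (e → ((e ∨ (¬g)) ∧ ((¬e) → v)))
Answer: WP = ((¬e) → ((e ∨ (¬g)) ∧ ((¬((v ∧ (¬e)) ∨ g)) → (v ∧ (¬e))))) ∧ (e → ((e ∨ (¬g)) ∧ ((¬e) → v)))


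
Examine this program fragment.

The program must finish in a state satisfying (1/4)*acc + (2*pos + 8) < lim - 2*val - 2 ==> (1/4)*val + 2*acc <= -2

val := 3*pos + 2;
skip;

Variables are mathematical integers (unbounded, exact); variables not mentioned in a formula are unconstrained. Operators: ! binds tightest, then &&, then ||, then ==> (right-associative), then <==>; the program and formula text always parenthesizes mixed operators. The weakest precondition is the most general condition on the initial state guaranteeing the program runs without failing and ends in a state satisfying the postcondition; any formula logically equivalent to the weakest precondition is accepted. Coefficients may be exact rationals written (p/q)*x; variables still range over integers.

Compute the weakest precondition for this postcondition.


Working backward. After the program, the postcondition (1/4)*acc + (2*pos + 8) < lim - 2*val - 2 ==> (1/4)*val + 2*acc <= -2 must hold; in canonical form it is (1/4)*acc + 2*pos + 2*val < lim - 10 ==> 2*acc + (1/4)*val <= -2.
Before skip: (1/4)*acc + 2*pos + 2*val < lim - 10 ==> 2*acc + (1/4)*val <= -2
Before val := 3*pos + 2: (1/4)*acc + 8*pos < lim - 14 ==> 2*acc + (3/4)*pos <= -5/2
Answer: WP = (1/4)*acc + 8*pos < lim - 14 ==> 2*acc + (3/4)*pos <= -5/2


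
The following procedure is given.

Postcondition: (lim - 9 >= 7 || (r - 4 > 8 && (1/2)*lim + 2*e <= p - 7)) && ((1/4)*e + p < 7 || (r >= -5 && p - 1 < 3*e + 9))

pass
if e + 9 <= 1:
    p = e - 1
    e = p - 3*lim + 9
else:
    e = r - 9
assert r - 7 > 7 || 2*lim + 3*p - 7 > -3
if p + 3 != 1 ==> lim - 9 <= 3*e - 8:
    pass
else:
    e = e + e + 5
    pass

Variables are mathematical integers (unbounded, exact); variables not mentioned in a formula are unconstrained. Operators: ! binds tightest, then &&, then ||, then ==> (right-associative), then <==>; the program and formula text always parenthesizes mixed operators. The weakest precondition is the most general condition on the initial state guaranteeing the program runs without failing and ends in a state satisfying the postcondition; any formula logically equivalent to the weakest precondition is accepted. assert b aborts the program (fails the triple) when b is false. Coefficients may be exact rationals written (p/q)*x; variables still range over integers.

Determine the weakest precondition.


Working backward. After the program, the postcondition (lim - 9 >= 7 || (r - 4 > 8 && (1/2)*lim + 2*e <= p - 7)) && ((1/4)*e + p < 7 || (r >= -5 && p - 1 < 3*e + 9)) must hold; in canonical form it is (lim >= 16 || (r > 12 && 2*e + (1/2)*lim <= p - 7)) && ((1/4)*e + p < 7 || (r >= -5 && p < 3*e + 10)).
Then branch requires (lim >= 16 || (r > 12 && 2*e + (1/2)*lim <= p - 7)) && ((1/4)*e + p < 7 || (r >= -5 && p < 3*e + 10)); else branch requires (lim >= 16 || (r > 12 && 4*e + (1/2)*lim <= p - 17)) && ((1/2)*e + p < 23/4 || (r >= -5 && p < 6*e + 25)).
Before the if: ((p != -2 ==> lim <= 3*e + 1) ==> ((lim >= 16 || (r > 12 && 2*e + (1/2)*lim <= p - 7)) && ((1/4)*e + p < 7 || (r >= -5 && p < 3*e + 10)))) && ((!(p != -2 ==> lim <= 3*e + 1)) ==> ((lim >= 16 || (r > 12 && 4*e + (1/2)*lim <= p - 17)) && ((1/2)*e + p < 23/4 || (r >= -5 && p < 6*e + 25))))
Before assert r - 7 > 7 || 2*lim + 3*p - 7 > -3: (r > 14 || 2*lim + 3*p > 4) && ((p != -2 ==> lim <= 3*e + 1) ==> ((lim >= 16 || (r > 12 && 2*e + (1/2)*lim <= p - 7)) && ((1/4)*e + p < 7 || (r >= -5 && p < 3*e + 10)))) && ((!(p != -2 ==> lim <= 3*e + 1)) ==> ((lim >= 16 || (r > 12 && 4*e + (1/2)*lim <= p - 17)) && ((1/2)*e + p < 23/4 || (r >= -5 && p < 6*e + 25))))
Then branch requires (r > 14 || 3*e + 2*lim > 7) && ((e != -1 ==> 10*lim <= 3*e + 25) ==> ((lim >= 16 || (r > 12 && e <= (11/2)*lim - 24)) && ((5/4)*e < (3/4)*lim + 6 || (r >= -5 && 9*lim < 2*e + 35)))) && ((!(e != -1 ==> 10*lim <= 3*e + 25)) ==> ((lim >= 16 || (r > 12 && 3*e <= (23/2)*lim - 50)) && ((3/2)*e < (3/2)*lim + 11/4 || (r >= -5 && 18*lim < 5*e + 74)))); else branch requires (r > 14 || 2*lim + 3*p > 4) && ((p != -2 ==> lim <= 3*r - 26) ==> ((lim >= 16 || (r > 12 && (1/2)*lim + 2*r <= p + 11)) && (p + (1/4)*r < 37/4 || (r >= -5 && p < 3*r - 17)))) && ((!(p != -2 ==> lim <= 3*r - 26)) ==> ((lim >= 16 || (r > 12 && (1/2)*lim + 4*r <= p + 19)) && (p + (1/2)*r < 41/4 || (r >= -5 && p < 6*r - 29)))).
Before the if: (e <= -8 ==> ((r > 14 || 3*e + 2*lim > 7) && ((e != -1 ==> 10*lim <= 3*e + 25) ==> ((lim >= 16 || (r > 12 && e <= (11/2)*lim - 24)) && ((5/4)*e < (3/4)*lim + 6 || (r >= -5 && 9*lim < 2*e + 35)))) && ((!(e != -1 ==> 10*lim <= 3*e + 25)) ==> ((lim >= 16 || (r > 12 && 3*e <= (23/2)*lim - 50)) && ((3/2)*e < (3/2)*lim + 11/4 || (r >= -5 && 18*lim < 5*e + 74)))))) && ((!(e <= -8)) ==> ((r > 14 || 2*lim + 3*p > 4) && ((p != -2 ==> lim <= 3*r - 26) ==> ((lim >= 16 || (r > 12 && (1/2)*lim + 2*r <= p + 11)) && (p + (1/4)*r < 37/4 || (r >= -5 && p < 3*r - 17)))) && ((!(p != -2 ==> lim <= 3*r - 26)) ==> ((lim >= 16 || (r > 12 && (1/2)*lim + 4*r <= p + 19)) && (p + (1/2)*r < 41/4 || (r >= -5 && p < 6*r - 29))))))
Before skip: (e <= -8 ==> ((r > 14 || 3*e + 2*lim > 7) && ((e != -1 ==> 10*lim <= 3*e + 25) ==> ((lim >= 16 || (r > 12 && e <= (11/2)*lim - 24)) && ((5/4)*e < (3/4)*lim + 6 || (r >= -5 && 9*lim < 2*e + 35)))) && ((!(e != -1 ==> 10*lim <= 3*e + 25)) ==> ((lim >= 16 || (r > 12 && 3*e <= (23/2)*lim - 50)) && ((3/2)*e < (3/2)*lim + 11/4 || (r >= -5 && 18*lim < 5*e + 74)))))) && ((!(e <= -8)) ==> ((r > 14 || 2*lim + 3*p > 4) && ((p != -2 ==> lim <= 3*r - 26) ==> ((lim >= 16 || (r > 12 && (1/2)*lim + 2*r <= p + 11)) && (p + (1/4)*r < 37/4 || (r >= -5 && p < 3*r - 17)))) && ((!(p != -2 ==> lim <= 3*r - 26)) ==> ((lim >= 16 || (r > 12 && (1/2)*lim + 4*r <= p + 19)) && (p + (1/2)*r < 41/4 || (r >= -5 && p < 6*r - 29))))))
Answer: WP = (e <= -8 ==> ((r > 14 || 3*e + 2*lim > 7) && ((e != -1 ==> 10*lim <= 3*e + 25) ==> ((lim >= 16 || (r > 12 && e <= (11/2)*lim - 24)) && ((5/4)*e < (3/4)*lim + 6 || (r >= -5 && 9*lim < 2*e + 35)))) && ((!(e != -1 ==> 10*lim <= 3*e + 25)) ==> ((lim >= 16 || (r > 12 && 3*e <= (23/2)*lim - 50)) && ((3/2)*e < (3/2)*lim + 11/4 || (r >= -5 && 18*lim < 5*e + 74)))))) && ((!(e <= -8)) ==> ((r > 14 || 2*lim + 3*p > 4) && ((p != -2 ==> lim <= 3*r - 26) ==> ((lim >= 16 || (r > 12 && (1/2)*lim + 2*r <= p + 11)) && (p + (1/4)*r < 37/4 || (r >= -5 && p < 3*r - 17)))) && ((!(p != -2 ==> lim <= 3*r - 26)) ==> ((lim >= 16 || (r > 12 && (1/2)*lim + 4*r <= p + 19)) && (p + (1/2)*r < 41/4 || (r >= -5 && p < 6*r - 29))))))


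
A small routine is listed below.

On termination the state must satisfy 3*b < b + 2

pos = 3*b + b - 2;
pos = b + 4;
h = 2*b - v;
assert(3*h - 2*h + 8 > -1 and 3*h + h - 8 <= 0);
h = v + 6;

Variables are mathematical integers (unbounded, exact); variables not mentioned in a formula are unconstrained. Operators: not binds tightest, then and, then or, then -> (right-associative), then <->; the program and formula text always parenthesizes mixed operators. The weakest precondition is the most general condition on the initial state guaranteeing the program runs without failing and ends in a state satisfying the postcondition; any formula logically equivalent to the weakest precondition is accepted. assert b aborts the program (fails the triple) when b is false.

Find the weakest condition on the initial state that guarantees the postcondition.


Working backward. After the program, the postcondition 3*b < b + 2 must hold; in canonical form it is 2*b < 2.
Before h := v + 6: 2*b < 2
Before assert 3*h - 2*h + 8 > -1 and 3*h + h - 8 <= 0: h > -9 and 4*h <= 8 and 2*b < 2
Before h := 2*b - v: 2*b > v - 9 and 8*b <= 4*v + 8 and 2*b < 2
Before pos := b + 4: 2*b > v - 9 and 8*b <= 4*v + 8 and 2*b < 2
Before pos := 3*b + b - 2: 2*b > v - 9 and 8*b <= 4*v + 8 and 2*b < 2
Answer: WP = 2*b > v - 9 and 8*b <= 4*v + 8 and 2*b < 2


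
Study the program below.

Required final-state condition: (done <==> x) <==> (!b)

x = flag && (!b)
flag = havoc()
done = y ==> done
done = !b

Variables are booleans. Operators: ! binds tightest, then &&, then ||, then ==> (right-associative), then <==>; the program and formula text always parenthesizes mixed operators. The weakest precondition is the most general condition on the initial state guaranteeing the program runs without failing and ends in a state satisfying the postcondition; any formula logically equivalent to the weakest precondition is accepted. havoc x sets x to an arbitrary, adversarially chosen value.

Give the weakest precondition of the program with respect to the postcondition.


Working backward. After the program, (done <==> x) <==> (!b) must hold.
Before done := !b: ((!b) <==> x) <==> (!b)
Before done := y ==> done: ((!b) <==> x) <==> (!b)
Before havoc flag: ((!b) <==> x) <==> (!b)
Before x := flag && (!b): ((!b) <==> (flag && (!b))) <==> (!b)
Answer: WP = ((!b) <==> (flag && (!b))) <==> (!b)


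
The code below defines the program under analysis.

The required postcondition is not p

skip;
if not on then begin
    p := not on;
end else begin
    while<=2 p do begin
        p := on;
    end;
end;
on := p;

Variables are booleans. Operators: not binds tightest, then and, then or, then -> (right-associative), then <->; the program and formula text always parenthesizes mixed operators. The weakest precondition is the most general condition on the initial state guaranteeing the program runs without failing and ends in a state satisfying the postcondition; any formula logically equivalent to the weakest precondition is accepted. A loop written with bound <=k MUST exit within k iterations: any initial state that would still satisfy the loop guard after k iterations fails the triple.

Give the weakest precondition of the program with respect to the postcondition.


Working backward. After the program, not p must hold.
Before on := p: not p
Then branch requires on; else branch requires p -> (on -> (not on)).
Before the if: ((not on) -> on) and (on -> (p -> (on -> (not on))))
Before skip: ((not on) -> on) and (on -> (p -> (on -> (not on))))
Answer: WP = ((not on) -> on) and (on -> (p -> (on -> (not on))))


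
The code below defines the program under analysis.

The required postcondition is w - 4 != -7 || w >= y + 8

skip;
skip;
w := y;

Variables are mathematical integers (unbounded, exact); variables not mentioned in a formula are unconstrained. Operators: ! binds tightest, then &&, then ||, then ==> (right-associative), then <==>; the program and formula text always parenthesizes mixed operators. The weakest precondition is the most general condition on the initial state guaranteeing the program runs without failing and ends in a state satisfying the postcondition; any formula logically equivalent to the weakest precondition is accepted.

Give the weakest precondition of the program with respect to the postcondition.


Working backward. After the program, the postcondition w - 4 != -7 || w >= y + 8 must hold; in canonical form it is w != -3 || w >= y + 8.
Before w := y: y != -3
Before skip: y != -3
Before skip: y != -3
Answer: WP = y != -3


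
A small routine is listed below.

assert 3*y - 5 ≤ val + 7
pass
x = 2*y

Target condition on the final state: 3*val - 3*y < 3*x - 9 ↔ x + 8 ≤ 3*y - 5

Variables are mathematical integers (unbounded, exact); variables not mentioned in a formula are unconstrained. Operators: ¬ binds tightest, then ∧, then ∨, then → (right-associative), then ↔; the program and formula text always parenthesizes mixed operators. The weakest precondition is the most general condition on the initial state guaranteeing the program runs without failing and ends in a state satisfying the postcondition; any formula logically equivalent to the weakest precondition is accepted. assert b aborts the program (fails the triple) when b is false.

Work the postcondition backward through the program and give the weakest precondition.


Working backward. After the program, the postcondition 3*val - 3*y < 3*x - 9 ↔ x + 8 ≤ 3*y - 5 must hold; in canonical form it is 3*val < 3*x + 3*y - 9 ↔ x ≤ 3*y - 13.
Before x := 2*y: 3*val < 9*y - 9 ↔ y ≥ 13
Before skip: 3*val < 9*y - 9 ↔ y ≥ 13
Before assert 3*y - 5 ≤ val + 7: 3*y ≤ val + 12 ∧ (3*val < 9*y - 9 ↔ y ≥ 13)
Answer: WP = 3*y ≤ val + 12 ∧ (3*val < 9*y - 9 ↔ y ≥ 13)


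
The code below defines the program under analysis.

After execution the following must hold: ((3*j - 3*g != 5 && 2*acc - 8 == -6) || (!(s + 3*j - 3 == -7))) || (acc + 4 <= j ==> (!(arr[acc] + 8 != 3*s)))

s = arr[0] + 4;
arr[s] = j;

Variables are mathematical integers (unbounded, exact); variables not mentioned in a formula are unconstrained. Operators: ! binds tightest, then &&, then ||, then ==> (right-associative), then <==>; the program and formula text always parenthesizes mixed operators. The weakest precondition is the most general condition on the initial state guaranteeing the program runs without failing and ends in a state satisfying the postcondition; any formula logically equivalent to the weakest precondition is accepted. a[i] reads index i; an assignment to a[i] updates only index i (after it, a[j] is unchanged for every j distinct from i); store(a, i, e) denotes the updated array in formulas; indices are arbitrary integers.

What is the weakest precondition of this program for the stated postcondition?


Working backward. After the program, the postcondition ((3*j - 3*g != 5 && 2*acc - 8 == -6) || (!(s + 3*j - 3 == -7))) || (acc + 4 <= j ==> (!(arr[acc] + 8 != 3*s))) must hold; in canonical form it is (3*j != 3*g + 5 && 2*acc == 2) || (!(3*j + s == -4)) || (acc <= j - 4 ==> (!(arr[acc] != 3*s - 8))).
Before arr[s] := j: (3*j != 3*g + 5 && 2*acc == 2) || (!(3*j + s == -4)) || (acc <= j - 4 ==> (!(store(arr, s, j)[acc] != 3*s - 8)))
Before s := arr[0] + 4: (3*j != 3*g + 5 && 2*acc == 2) || (!(arr[0] + 3*j == -8)) || (acc <= j - 4 ==> (!(store(arr, arr[0] + 4, j)[acc] != 3*arr[0] + 4)))
Answer: WP = (3*j != 3*g + 5 && 2*acc == 2) || (!(arr[0] + 3*j == -8)) || (acc <= j - 4 ==> (!(store(arr, arr[0] + 4, j)[acc] != 3*arr[0] + 4)))


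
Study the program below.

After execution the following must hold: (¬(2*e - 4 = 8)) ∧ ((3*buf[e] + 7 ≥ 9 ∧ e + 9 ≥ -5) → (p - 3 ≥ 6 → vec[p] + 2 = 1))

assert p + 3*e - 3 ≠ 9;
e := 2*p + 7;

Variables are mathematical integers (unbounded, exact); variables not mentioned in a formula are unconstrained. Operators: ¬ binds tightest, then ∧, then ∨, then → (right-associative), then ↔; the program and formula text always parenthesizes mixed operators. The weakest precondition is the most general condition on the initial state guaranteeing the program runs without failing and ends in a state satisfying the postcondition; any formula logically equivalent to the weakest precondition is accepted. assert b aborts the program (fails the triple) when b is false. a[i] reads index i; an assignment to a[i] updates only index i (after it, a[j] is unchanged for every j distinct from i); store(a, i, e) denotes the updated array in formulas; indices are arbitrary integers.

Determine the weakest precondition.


Working backward. After the program, the postcondition (¬(2*e - 4 = 8)) ∧ ((3*buf[e] + 7 ≥ 9 ∧ e + 9 ≥ -5) → (p - 3 ≥ 6 → vec[p] + 2 = 1)) must hold; in canonical form it is (¬(2*e = 12)) ∧ ((3*buf[e] ≥ 2 ∧ e ≥ -14) → (p ≥ 9 → vec[p] = -1)).
Before e := 2*p + 7: (¬(4*p = -2)) ∧ ((3*buf[2*p + 7] ≥ 2 ∧ 2*p ≥ -21) → (p ≥ 9 → vec[p] = -1))
Before assert p + 3*e - 3 ≠ 9: 3*e + p ≠ 12 ∧ (¬(4*p = -2)) ∧ ((3*buf[2*p + 7] ≥ 2 ∧ 2*p ≥ -21) → (p ≥ 9 → vec[p] = -1))
Answer: WP = 3*e + p ≠ 12 ∧ (¬(4*p = -2)) ∧ ((3*buf[2*p + 7] ≥ 2 ∧ 2*p ≥ -21) → (p ≥ 9 → vec[p] = -1))


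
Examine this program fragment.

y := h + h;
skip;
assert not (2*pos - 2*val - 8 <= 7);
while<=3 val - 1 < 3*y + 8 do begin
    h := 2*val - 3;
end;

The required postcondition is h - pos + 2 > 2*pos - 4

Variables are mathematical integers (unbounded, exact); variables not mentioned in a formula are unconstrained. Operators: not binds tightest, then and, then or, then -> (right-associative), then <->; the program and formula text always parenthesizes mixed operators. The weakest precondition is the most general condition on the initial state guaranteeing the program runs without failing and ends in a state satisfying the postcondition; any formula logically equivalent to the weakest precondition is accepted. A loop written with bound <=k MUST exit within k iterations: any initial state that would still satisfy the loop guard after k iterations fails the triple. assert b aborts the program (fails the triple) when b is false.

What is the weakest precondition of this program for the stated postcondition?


Working backward. After the program, the postcondition h - pos + 2 > 2*pos - 4 must hold; in canonical form it is h > 3*pos - 6.
Before the loop (bound <=3), unroll the exhaustion recursion (WP_0 = exit-now case; WP_j = one more guarded iteration, up to j = 3):
  WP_0: (not (val < 3*y + 9)) and h > 3*pos - 6
  WP_1: (val < 3*y + 9 -> ((not (val < 3*y + 9)) and 2*val > 3*pos - 3)) and ((not (val < 3*y + 9)) -> h > 3*pos - 6)
  WP_2: (val < 3*y + 9 -> ((val < 3*y + 9 -> ((not (val < 3*y + 9)) and 2*val > 3*pos - 3)) and ((not (val < 3*y + 9)) -> 2*val > 3*pos - 3))) and ((not (val < 3*y + 9)) -> h > 3*pos - 6)
  WP_3: (val < 3*y + 9 -> ((val < 3*y + 9 -> ((val < 3*y + 9 -> ((not (val < 3*y + 9)) and 2*val > 3*pos - 3)) and ((not (val < 3*y + 9)) -> 2*val > 3*pos - 3))) and ((not (val < 3*y + 9)) -> 2*val > 3*pos - 3))) and ((not (val < 3*y + 9)) -> h > 3*pos - 6)
So before the loop: (val < 3*y + 9 -> ((val < 3*y + 9 -> ((val < 3*y + 9 -> ((not (val < 3*y + 9)) and 2*val > 3*pos - 3)) and ((not (val < 3*y + 9)) -> 2*val > 3*pos - 3))) and ((not (val < 3*y + 9)) -> 2*val > 3*pos - 3))) and ((not (val < 3*y + 9)) -> h > 3*pos - 6)
Before assert not (2*pos - 2*val - 8 <= 7): (not (2*pos <= 2*val + 15)) and (val < 3*y + 9 -> ((val < 3*y + 9 -> ((val < 3*y + 9 -> ((not (val < 3*y + 9)) and 2*val > 3*pos - 3)) and ((not (val < 3*y + 9)) -> 2*val > 3*pos - 3))) and ((not (val < 3*y + 9)) -> 2*val > 3*pos - 3))) and ((not (val < 3*y + 9)) -> h > 3*pos - 6)
Before skip: (not (2*pos <= 2*val + 15)) and (val < 3*y + 9 -> ((val < 3*y + 9 -> ((val < 3*y + 9 -> ((not (val < 3*y + 9)) and 2*val > 3*pos - 3)) and ((not (val < 3*y + 9)) -> 2*val > 3*pos - 3))) and ((not (val < 3*y + 9)) -> 2*val > 3*pos - 3))) and ((not (val < 3*y + 9)) -> h > 3*pos - 6)
Before y := h + h: (not (2*pos <= 2*val + 15)) and (val < 6*h + 9 -> ((val < 6*h + 9 -> ((val < 6*h + 9 -> ((not (val < 6*h + 9)) and 2*val > 3*pos - 3)) and ((not (val < 6*h + 9)) -> 2*val > 3*pos - 3))) and ((not (val < 6*h + 9)) -> 2*val > 3*pos - 3))) and ((not (val < 6*h + 9)) -> h > 3*pos - 6)
Answer: WP = (not (2*pos <= 2*val + 15)) and (val < 6*h + 9 -> ((val < 6*h + 9 -> ((val < 6*h + 9 -> ((not (val < 6*h + 9)) and 2*val > 3*pos - 3)) and ((not (val < 6*h + 9)) -> 2*val > 3*pos - 3))) and ((not (val < 6*h + 9)) -> 2*val > 3*pos - 3))) and ((not (val < 6*h + 9)) -> h > 3*pos - 6)
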